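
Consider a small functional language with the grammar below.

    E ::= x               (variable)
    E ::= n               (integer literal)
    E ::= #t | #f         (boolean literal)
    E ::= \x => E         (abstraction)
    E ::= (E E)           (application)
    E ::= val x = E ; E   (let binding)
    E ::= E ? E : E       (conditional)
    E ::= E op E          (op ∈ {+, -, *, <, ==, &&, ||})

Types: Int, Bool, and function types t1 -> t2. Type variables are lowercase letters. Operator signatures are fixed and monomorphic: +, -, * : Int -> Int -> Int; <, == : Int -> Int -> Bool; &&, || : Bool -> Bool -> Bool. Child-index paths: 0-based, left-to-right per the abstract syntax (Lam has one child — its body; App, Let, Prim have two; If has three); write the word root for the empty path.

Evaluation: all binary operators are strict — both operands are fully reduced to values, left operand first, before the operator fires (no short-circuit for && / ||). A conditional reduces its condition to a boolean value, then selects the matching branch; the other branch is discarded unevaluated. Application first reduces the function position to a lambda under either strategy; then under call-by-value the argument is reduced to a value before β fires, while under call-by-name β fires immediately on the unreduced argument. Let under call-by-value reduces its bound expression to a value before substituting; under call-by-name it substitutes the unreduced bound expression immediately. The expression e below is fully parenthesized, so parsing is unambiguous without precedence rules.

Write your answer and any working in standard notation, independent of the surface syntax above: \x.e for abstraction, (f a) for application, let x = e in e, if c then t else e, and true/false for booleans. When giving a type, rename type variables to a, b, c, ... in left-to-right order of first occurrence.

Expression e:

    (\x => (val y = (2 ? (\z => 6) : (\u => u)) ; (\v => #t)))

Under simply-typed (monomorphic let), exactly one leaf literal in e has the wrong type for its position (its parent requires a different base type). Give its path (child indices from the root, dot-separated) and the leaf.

Trace:
  unify Int ~ Bool
  FAIL: mismatch Int ~ Bool

Answer: 0.0.0 : 2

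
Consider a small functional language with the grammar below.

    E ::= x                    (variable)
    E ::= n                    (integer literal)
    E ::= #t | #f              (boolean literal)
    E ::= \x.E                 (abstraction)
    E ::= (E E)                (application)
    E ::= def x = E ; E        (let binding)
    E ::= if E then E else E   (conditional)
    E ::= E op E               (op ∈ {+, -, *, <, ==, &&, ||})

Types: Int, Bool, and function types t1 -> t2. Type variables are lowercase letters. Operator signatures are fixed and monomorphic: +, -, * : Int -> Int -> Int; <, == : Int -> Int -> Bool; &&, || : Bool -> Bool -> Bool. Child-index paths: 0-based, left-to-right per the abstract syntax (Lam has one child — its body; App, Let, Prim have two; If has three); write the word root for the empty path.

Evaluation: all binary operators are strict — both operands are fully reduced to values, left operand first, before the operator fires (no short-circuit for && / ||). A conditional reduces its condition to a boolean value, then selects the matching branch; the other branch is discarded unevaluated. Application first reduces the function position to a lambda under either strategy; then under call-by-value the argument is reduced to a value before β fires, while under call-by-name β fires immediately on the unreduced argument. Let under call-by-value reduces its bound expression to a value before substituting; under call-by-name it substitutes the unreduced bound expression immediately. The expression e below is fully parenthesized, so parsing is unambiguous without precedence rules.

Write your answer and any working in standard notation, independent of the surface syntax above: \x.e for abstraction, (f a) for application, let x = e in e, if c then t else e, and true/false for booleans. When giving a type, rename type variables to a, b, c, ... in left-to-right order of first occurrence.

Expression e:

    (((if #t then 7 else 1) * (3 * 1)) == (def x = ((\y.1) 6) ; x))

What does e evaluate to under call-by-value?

Answer: false

Working:
step 0: (((if true then 7 else 1) * (3 * 1)) == (let x = ((\y.1) 6) in x))
step 1: [if@0.0] ((7 * (3 * 1)) == (let x = ((\y.1) 6) in x))
step 2: [delta@0.1] ((7 * 3) == (let x = ((\y.1) 6) in x))
step 3: [delta@0] (21 == (let x = ((\y.1) 6) in x))
step 4: [beta@1.0] (21 == (let x = 1 in x))
step 5: [let@1] (21 == 1)
step 6: [delta@root] false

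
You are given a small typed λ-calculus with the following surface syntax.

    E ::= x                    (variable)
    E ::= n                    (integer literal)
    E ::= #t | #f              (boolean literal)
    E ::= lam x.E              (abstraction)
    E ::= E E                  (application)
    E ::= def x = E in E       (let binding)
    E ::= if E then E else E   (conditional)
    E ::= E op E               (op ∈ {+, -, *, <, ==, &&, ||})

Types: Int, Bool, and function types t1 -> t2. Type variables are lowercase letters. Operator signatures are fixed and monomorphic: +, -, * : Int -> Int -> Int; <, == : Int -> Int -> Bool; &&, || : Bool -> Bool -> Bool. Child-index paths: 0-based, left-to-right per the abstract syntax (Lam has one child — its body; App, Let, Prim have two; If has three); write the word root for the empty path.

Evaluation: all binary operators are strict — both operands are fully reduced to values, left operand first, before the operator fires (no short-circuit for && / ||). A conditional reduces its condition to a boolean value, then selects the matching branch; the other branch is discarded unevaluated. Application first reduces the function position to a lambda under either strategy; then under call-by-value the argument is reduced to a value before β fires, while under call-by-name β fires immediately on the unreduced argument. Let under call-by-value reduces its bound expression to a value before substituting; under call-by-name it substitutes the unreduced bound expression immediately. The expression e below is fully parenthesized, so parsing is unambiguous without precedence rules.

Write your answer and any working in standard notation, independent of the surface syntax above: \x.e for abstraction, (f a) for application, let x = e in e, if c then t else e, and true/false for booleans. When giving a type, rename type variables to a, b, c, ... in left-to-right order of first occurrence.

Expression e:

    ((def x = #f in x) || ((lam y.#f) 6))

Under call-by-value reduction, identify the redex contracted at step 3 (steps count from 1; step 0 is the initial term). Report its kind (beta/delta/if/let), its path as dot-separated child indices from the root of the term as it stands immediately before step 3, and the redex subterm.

Working:
step 0: ((let x = false in x) || ((\y.false) 6))
step 1: [let@0] (false || ((\y.false) 6))
step 2: [beta@1] (false || false)
step 3: [delta@root] false

Answer: delta at root : (false || false)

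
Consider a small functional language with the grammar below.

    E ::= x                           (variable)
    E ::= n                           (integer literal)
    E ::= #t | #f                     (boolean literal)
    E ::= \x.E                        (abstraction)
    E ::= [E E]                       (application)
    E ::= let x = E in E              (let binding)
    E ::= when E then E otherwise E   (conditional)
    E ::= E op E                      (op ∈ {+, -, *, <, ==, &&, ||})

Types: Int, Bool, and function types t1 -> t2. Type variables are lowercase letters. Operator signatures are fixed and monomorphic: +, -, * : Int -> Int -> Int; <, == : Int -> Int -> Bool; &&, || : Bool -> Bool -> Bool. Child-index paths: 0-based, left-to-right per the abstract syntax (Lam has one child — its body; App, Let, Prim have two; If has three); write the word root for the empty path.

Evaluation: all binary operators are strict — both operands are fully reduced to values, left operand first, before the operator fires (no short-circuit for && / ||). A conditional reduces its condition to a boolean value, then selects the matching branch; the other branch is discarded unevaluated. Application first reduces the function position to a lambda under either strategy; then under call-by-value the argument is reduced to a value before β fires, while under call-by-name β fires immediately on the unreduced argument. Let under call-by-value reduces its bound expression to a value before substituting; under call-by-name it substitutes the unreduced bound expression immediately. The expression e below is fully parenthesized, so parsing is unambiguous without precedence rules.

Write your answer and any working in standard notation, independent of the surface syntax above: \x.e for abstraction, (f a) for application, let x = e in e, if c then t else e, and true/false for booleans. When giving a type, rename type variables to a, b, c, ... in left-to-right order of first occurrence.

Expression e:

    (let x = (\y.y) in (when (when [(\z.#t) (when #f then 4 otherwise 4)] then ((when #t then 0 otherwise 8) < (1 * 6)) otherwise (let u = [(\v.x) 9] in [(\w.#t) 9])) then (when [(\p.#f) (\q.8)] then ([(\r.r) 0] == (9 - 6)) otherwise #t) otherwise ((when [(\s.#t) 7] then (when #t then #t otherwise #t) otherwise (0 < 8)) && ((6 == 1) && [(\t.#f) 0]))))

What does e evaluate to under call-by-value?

Working:
step 0: (let x = (\y.y) in (if (if ((\z.true) (if false then 4 else 4)) then ((if true then 0 else 8) < (1 * 6)) else (let u = ((\v.x) 9) in ((\w.true) 9))) then (if ((\p.false) (\q.8)) then (((\r.r) 0) == (9 - 6)) else true) else ((if ((\s.true) 7) then (if true then true else true) else (0 < 8)) && ((6 == 1) && ((\t.false) 0)))))
step 1: [let@root] (if (if ((\z.true) (if false then 4 else 4)) then ((if true then 0 else 8) < (1 * 6)) else (let u = ((\v.(\y.y)) 9) in ((\w.true) 9))) then (if ((\p.false) (\q.8)) then (((\r.r) 0) == (9 - 6)) else true) else ((if ((\s.true) 7) then (if true then true else true) else (0 < 8)) && ((6 == 1) && ((\t.false) 0))))
step 2: [if@0.0.1] (if (if ((\z.true) 4) then ((if true then 0 else 8) < (1 * 6)) else (let u = ((\v.(\y.y)) 9) in ((\w.true) 9))) then (if ((\p.false) (\q.8)) then (((\r.r) 0) == (9 - 6)) else true) else ((if ((\s.true) 7) then (if true then true else true) else (0 < 8)) && ((6 == 1) && ((\t.false) 0))))
step 3: [beta@0.0] (if (if true then ((if true then 0 else 8) < (1 * 6)) else (let u = ((\v.(\y.y)) 9) in ((\w.true) 9))) then (if ((\p.false) (\q.8)) then (((\r.r) 0) == (9 - 6)) else true) else ((if ((\s.true) 7) then (if true then true else true) else (0 < 8)) && ((6 == 1) && ((\t.false) 0))))
step 4: [if@0] (if ((if true then 0 else 8) < (1 * 6)) then (if ((\p.false) (\q.8)) then (((\r.r) 0) == (9 - 6)) else true) else ((if ((\s.true) 7) then (if true then true else true) else (0 < 8)) && ((6 == 1) && ((\t.false) 0))))
step 5: [if@0.0] (if (0 < (1 * 6)) then (if ((\p.false) (\q.8)) then (((\r.r) 0) == (9 - 6)) else true) else ((if ((\s.true) 7) then (if true then true else true) else (0 < 8)) && ((6 == 1) && ((\t.false) 0))))
step 6: [delta@0.1] (if (0 < 6) then (if ((\p.false) (\q.8)) then (((\r.r) 0) == (9 - 6)) else true) else ((if ((\s.true) 7) then (if true then true else true) else (0 < 8)) && ((6 == 1) && ((\t.false) 0))))
step 7: [delta@0] (if true then (if ((\p.false) (\q.8)) then (((\r.r) 0) == (9 - 6)) else true) else ((if ((\s.true) 7) then (if true then true else true) else (0 < 8)) && ((6 == 1) && ((\t.false) 0))))
step 8: [if@root] (if ((\p.false) (\q.8)) then (((\r.r) 0) == (9 - 6)) else true)
step 9: [beta@0] (if false then (((\r.r) 0) == (9 - 6)) else true)
step 10: [if@root] true

Answer: true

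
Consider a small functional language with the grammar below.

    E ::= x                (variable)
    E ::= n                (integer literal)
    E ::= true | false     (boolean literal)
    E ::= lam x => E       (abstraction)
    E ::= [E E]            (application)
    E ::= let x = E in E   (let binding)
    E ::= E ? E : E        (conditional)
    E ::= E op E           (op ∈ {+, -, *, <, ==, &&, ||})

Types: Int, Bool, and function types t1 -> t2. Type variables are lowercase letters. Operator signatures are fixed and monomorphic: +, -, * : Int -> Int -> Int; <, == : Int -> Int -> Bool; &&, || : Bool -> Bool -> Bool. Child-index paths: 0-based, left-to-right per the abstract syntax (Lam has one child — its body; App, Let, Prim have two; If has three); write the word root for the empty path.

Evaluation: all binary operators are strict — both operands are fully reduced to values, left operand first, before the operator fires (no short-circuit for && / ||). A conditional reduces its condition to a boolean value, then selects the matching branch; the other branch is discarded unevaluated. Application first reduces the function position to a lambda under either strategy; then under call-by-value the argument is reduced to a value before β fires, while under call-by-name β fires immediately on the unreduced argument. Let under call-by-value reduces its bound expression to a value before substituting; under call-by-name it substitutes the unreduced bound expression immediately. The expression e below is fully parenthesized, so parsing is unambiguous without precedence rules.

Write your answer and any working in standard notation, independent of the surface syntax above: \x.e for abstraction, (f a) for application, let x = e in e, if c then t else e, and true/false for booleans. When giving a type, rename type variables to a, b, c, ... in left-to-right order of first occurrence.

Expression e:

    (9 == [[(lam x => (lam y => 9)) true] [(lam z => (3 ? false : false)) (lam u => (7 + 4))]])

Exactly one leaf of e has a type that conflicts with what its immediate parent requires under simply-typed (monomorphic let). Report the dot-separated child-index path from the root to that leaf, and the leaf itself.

Answer: 1.1.0.0.0 : 3

Working:
  unify Int ~ Int
\y._ : b -> Int
\x._ : a -> b -> Int
  unify a -> b -> Int ~ Bool -> c
  unify a ~ Bool
  unify b -> Int ~ c
_ _ : b -> Int
  unify Int ~ Bool
  FAIL: mismatch Int ~ Bool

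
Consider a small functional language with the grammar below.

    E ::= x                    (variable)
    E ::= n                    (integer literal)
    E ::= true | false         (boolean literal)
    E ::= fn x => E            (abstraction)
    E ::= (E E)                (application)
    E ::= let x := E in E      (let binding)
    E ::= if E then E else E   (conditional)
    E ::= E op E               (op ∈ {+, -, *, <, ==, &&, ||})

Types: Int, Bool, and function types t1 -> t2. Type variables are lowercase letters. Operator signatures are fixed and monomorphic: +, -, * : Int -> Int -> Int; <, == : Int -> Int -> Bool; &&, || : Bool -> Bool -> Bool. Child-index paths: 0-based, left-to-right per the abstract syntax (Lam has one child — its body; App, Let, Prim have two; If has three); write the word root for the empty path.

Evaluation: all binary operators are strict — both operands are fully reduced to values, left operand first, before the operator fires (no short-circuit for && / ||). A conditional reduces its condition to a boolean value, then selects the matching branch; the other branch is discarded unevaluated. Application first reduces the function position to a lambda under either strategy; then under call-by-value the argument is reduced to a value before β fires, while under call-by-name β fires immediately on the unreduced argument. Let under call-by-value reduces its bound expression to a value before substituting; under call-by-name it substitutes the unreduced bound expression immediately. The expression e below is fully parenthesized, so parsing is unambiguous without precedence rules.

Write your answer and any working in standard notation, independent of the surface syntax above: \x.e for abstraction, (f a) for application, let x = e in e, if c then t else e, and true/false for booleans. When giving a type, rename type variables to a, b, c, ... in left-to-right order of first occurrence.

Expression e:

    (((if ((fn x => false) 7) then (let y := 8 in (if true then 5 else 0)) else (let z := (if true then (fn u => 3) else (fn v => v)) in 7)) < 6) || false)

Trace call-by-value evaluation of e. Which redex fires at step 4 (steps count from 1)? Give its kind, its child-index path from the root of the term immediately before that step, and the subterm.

Answer: let at 0.0 : (let z = (\u.3) in 7)

Trace:
step 0: (((if ((\x.false) 7) then (let y = 8 in (if true then 5 else 0)) else (let z = (if true then (\u.3) else (\v.v)) in 7)) < 6) || false)
step 1: [beta@0.0.0] (((if false then (let y = 8 in (if true then 5 else 0)) else (let z = (if true then (\u.3) else (\v.v)) in 7)) < 6) || false)
step 2: [if@0.0] (((let z = (if true then (\u.3) else (\v.v)) in 7) < 6) || false)
step 3: [if@0.0.0] (((let z = (\u.3) in 7) < 6) || false)
step 4: [let@0.0] ((7 < 6) || false)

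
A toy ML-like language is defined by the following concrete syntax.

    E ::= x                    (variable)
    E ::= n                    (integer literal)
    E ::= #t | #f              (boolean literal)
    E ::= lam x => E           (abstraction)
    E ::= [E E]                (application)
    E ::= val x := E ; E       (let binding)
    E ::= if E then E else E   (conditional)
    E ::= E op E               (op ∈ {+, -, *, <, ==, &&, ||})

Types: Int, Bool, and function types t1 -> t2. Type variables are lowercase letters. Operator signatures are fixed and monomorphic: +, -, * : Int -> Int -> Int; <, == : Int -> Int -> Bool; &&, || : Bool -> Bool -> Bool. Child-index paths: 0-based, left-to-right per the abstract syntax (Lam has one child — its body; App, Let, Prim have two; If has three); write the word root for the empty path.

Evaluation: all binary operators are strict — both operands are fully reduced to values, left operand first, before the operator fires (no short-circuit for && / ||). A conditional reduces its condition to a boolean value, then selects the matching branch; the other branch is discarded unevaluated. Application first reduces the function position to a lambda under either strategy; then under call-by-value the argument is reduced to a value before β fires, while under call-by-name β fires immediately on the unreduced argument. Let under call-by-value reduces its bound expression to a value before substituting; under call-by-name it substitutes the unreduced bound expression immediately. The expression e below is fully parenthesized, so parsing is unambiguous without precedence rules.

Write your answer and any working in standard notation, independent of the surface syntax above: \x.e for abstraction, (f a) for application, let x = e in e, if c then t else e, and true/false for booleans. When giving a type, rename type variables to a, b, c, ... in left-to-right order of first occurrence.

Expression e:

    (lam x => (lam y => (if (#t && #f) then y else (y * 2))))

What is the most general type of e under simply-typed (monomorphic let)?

Trace:
  unify Bool ~ Bool
  unify Bool ~ Bool
  unify Bool ~ Bool
y : b
y : b
  unify b ~ Int
  unify Int ~ Int
  unify Int ~ Int
\y._ : Int -> Int
\x._ : a -> Int -> Int

Answer: a -> Int -> Int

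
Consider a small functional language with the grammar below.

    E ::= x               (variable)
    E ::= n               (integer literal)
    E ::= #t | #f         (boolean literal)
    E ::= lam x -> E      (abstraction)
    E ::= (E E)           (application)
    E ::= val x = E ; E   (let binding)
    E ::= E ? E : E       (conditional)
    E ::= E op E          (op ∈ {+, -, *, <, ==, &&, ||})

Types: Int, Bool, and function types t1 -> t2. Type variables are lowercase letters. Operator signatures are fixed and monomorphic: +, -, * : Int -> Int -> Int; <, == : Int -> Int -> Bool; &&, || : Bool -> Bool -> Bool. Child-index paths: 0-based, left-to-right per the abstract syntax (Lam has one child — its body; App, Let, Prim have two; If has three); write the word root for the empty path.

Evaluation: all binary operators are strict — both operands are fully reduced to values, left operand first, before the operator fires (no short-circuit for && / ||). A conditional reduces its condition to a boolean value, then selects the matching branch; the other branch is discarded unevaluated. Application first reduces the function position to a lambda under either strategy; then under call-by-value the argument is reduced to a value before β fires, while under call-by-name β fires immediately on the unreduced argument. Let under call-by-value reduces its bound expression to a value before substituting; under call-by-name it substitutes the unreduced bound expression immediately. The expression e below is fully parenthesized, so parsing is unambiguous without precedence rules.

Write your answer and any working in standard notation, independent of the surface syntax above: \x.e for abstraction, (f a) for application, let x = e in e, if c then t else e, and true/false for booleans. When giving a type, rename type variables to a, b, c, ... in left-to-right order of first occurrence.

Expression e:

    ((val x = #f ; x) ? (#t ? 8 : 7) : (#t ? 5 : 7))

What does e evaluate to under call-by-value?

Answer: 5

Trace:
step 0: (if (let x = false in x) then (if true then 8 else 7) else (if true then 5 else 7))
step 1: [let@0] (if false then (if true then 8 else 7) else (if true then 5 else 7))
step 2: [if@root] (if true then 5 else 7)
step 3: [if@root] 5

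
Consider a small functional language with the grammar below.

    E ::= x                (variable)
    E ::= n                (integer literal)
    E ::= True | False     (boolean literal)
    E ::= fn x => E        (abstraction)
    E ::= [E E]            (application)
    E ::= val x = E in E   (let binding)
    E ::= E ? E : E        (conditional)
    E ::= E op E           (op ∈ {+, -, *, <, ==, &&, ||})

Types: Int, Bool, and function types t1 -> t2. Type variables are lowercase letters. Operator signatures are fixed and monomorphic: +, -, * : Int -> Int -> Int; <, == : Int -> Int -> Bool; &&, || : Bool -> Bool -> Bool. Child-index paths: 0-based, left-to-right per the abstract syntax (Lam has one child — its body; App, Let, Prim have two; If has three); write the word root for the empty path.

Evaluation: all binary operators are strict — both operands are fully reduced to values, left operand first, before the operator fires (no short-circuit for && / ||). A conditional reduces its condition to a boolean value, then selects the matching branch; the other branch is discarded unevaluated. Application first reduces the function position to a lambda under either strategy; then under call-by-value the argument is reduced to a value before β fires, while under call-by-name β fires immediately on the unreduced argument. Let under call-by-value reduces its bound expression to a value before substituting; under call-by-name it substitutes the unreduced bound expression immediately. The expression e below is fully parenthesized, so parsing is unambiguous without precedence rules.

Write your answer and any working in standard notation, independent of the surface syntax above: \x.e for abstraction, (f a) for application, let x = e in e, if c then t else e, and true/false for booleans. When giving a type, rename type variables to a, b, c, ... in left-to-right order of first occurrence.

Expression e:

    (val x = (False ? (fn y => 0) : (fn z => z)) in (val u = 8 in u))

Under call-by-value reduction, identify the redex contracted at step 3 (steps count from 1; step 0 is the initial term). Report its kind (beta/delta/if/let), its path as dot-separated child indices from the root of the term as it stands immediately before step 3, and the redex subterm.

Derivation:
step 0: (let x = (if false then (\y.0) else (\z.z)) in (let u = 8 in u))
step 1: [if@0] (let x = (\z.z) in (let u = 8 in u))
step 2: [let@root] (let u = 8 in u)
step 3: [let@root] 8

Answer: let at root : (let u = 8 in u)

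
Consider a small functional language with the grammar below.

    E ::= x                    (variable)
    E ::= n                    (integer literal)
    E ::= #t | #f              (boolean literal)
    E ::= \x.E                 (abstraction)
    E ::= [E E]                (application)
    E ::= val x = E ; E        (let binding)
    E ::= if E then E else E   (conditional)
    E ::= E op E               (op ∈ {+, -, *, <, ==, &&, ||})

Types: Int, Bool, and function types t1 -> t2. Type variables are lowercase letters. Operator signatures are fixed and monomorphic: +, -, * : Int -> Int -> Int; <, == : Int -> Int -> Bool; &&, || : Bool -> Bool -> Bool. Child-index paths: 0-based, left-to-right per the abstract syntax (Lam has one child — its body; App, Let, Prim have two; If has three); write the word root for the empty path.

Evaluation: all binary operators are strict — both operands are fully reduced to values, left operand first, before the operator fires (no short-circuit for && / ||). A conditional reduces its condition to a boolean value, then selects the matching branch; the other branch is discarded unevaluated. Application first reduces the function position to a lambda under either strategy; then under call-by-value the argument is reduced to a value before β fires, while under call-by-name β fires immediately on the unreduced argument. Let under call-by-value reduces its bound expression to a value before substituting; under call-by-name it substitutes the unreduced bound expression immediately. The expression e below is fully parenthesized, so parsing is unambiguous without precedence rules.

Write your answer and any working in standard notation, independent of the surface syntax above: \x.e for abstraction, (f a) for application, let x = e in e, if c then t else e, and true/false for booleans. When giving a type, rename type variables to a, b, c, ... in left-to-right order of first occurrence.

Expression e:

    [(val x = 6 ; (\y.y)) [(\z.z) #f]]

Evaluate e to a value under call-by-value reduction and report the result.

Answer: false

Working:
step 0: ((let x = 6 in (\y.y)) ((\z.z) false))
step 1: [let@0] ((\y.y) ((\z.z) false))
step 2: [beta@1] ((\y.y) false)
step 3: [beta@root] false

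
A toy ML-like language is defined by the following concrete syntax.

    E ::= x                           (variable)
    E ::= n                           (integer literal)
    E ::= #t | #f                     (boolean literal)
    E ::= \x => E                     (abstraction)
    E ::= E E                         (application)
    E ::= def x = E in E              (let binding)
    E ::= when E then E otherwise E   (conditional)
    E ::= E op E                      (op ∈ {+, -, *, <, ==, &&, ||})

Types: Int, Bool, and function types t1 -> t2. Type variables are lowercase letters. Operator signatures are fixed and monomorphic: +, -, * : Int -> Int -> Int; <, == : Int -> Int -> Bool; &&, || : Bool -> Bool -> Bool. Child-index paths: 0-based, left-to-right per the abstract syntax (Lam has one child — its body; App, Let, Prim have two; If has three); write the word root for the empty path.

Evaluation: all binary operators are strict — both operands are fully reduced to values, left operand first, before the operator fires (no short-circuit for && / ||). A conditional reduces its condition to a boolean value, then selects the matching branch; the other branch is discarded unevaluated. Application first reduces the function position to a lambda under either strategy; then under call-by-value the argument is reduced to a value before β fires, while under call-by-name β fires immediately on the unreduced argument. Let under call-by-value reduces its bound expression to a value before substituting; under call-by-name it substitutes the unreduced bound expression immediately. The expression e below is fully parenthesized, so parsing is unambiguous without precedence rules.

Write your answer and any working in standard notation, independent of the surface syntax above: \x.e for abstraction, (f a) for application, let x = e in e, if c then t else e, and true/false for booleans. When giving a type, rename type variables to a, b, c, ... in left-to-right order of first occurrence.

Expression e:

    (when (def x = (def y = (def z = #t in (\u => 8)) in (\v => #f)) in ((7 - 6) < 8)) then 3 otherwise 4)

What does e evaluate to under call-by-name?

Answer: 3

Working:
step 0: (if (let x = (let y = (let z = true in (\u.8)) in (\v.false)) in ((7 - 6) < 8)) then 3 else 4)
step 1: [let@0] (if ((7 - 6) < 8) then 3 else 4)
step 2: [delta@0.0] (if (1 < 8) then 3 else 4)
step 3: [delta@0] (if true then 3 else 4)
step 4: [if@root] 3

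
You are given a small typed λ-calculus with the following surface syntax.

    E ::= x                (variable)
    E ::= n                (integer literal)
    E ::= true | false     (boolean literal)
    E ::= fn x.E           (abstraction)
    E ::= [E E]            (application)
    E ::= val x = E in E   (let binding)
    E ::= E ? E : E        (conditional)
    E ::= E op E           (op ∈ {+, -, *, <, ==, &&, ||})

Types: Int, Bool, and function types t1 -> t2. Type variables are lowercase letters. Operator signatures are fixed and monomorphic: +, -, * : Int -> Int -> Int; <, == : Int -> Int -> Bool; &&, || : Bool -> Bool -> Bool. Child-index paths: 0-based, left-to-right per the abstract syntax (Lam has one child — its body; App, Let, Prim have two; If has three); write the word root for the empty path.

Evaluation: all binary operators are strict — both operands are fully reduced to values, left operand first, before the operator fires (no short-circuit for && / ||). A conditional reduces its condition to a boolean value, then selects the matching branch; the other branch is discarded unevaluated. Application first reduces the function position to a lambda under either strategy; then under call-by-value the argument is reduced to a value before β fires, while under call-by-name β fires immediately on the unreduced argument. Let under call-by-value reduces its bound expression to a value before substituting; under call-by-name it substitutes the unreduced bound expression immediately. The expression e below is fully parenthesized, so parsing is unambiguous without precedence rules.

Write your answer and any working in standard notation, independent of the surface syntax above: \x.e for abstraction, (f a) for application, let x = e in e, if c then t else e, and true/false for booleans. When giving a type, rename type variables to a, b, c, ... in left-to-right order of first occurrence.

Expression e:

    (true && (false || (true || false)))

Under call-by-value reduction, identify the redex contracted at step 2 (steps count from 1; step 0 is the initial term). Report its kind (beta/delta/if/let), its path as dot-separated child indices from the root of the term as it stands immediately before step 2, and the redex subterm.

Derivation:
step 0: (true && (false || (true || false)))
step 1: [delta@1.1] (true && (false || true))
step 2: [delta@1] (true && true)

Answer: delta at 1 : (false || true)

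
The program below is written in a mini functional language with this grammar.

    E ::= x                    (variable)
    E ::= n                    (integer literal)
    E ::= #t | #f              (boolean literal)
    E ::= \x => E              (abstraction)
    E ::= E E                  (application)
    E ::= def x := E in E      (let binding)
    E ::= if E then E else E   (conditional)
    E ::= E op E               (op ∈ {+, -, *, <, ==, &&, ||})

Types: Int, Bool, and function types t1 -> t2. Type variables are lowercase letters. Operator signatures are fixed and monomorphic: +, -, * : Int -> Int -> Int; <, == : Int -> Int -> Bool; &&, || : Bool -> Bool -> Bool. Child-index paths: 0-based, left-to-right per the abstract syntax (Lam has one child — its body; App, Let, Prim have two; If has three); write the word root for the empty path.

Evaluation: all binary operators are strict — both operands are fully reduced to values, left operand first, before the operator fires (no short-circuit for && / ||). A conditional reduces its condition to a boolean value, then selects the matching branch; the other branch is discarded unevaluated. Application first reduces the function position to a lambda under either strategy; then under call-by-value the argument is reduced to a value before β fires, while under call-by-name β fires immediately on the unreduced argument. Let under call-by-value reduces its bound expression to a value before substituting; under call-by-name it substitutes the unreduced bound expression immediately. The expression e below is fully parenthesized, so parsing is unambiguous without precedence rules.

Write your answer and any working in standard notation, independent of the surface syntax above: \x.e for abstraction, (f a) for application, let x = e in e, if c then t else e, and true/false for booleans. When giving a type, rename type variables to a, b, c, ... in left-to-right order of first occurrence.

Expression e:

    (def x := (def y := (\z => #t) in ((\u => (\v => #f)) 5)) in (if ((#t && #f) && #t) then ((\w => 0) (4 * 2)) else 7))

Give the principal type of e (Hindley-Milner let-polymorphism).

Answer: Int

Trace:
\z._ : a -> Bool
let y : forall. a -> Bool
\v._ : c -> Bool
\u._ : b -> c -> Bool
  unify b -> c -> Bool ~ Int -> d
  unify b ~ Int
  unify c -> Bool ~ d
_ _ : c -> Bool
let x : forall. c -> Bool
  unify Bool ~ Bool
  unify Bool ~ Bool
  unify Bool ~ Bool
  unify Bool ~ Bool
  unify Bool ~ Bool
\w._ : e -> Int
  unify Int ~ Int
  unify Int ~ Int
  unify e -> Int ~ Int -> f
  unify e ~ Int
  unify Int ~ f
_ _ : Int
  unify Int ~ Int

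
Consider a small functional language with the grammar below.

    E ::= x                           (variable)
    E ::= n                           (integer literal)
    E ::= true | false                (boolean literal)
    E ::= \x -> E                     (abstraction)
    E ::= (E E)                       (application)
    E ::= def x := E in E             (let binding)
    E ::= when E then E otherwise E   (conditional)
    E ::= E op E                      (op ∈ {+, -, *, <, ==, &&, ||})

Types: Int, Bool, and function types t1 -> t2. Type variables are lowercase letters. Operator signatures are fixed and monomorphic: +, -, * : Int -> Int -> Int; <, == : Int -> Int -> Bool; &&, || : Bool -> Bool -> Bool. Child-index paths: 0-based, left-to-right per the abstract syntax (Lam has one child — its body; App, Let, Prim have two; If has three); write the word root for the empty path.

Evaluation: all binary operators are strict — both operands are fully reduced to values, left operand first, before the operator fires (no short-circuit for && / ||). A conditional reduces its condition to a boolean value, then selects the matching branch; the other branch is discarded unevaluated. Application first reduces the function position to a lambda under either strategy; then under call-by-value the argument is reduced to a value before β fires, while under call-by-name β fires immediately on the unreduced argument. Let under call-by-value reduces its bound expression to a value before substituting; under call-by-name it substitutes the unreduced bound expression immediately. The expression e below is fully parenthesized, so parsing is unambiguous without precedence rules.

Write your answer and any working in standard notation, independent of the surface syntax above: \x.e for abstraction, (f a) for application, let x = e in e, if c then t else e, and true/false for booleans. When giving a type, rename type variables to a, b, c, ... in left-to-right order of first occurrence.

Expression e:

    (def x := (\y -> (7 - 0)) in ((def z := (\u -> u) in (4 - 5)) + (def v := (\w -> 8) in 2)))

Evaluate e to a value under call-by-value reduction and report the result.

Working:
step 0: (let x = (\y.(7 - 0)) in ((let z = (\u.u) in (4 - 5)) + (let v = (\w.8) in 2)))
step 1: [let@root] ((let z = (\u.u) in (4 - 5)) + (let v = (\w.8) in 2))
step 2: [let@0] ((4 - 5) + (let v = (\w.8) in 2))
step 3: [delta@0] (-1 + (let v = (\w.8) in 2))
step 4: [let@1] (-1 + 2)
step 5: [delta@root] 1

Answer: 1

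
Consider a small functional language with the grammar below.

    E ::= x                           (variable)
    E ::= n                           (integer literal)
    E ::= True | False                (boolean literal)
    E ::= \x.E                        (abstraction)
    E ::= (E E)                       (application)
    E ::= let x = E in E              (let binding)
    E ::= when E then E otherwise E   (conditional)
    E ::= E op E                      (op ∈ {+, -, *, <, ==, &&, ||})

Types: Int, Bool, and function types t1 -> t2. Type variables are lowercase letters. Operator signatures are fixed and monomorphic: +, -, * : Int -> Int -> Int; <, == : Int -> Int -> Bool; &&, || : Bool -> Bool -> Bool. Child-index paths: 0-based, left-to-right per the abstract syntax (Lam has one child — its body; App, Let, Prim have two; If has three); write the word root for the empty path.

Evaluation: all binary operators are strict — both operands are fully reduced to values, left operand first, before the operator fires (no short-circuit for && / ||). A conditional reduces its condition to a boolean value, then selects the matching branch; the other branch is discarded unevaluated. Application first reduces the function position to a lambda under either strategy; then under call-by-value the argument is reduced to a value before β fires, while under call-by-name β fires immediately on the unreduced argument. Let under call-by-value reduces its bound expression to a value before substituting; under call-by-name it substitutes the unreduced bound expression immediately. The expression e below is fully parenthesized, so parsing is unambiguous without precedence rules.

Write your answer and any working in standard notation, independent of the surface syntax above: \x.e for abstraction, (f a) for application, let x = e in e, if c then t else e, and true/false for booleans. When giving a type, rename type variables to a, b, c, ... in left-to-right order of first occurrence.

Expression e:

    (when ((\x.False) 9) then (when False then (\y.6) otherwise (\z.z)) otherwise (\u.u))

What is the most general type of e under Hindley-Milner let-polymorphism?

Working:
\x._ : a -> Bool
  unify a -> Bool ~ Int -> b
  unify a ~ Int
  unify Bool ~ b
_ _ : Bool
  unify Bool ~ Bool
  unify Bool ~ Bool
\y._ : c -> Int
z : d
\z._ : d -> d
  unify c -> Int ~ d -> d
  unify c ~ d
  unify Int ~ d
u : e
\u._ : e -> e
  unify Int -> Int ~ e -> e
  unify Int ~ e
  unify Int ~ Int

Answer: Int -> Int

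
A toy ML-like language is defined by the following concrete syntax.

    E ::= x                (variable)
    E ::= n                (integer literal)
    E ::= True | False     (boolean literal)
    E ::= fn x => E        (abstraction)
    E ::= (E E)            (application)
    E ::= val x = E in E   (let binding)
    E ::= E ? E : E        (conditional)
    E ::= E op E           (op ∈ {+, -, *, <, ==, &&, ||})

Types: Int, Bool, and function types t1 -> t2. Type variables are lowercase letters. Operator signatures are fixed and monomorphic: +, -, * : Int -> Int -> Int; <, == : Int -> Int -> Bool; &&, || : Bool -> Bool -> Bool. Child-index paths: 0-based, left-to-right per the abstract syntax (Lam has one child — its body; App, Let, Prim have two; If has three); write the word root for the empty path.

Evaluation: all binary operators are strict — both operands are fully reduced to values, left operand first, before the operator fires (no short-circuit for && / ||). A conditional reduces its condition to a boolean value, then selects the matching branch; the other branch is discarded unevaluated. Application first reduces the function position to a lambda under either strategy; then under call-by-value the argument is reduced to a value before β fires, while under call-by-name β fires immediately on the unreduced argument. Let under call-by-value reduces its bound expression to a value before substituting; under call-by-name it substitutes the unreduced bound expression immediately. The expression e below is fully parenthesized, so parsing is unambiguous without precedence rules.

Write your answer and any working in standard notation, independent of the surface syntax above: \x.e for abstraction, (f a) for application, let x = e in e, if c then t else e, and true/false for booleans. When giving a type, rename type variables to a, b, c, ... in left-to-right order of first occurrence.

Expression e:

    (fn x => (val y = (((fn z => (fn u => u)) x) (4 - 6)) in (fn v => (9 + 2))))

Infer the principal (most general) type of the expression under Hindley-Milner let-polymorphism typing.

Derivation:
u : c
\u._ : c -> c
\z._ : b -> c -> c
x : a
  unify b -> c -> c ~ a -> d
  unify b ~ a
  unify c -> c ~ d
_ _ : c -> c
  unify Int ~ Int
  unify Int ~ Int
  unify c -> c ~ Int -> e
  unify c ~ Int
  unify Int ~ e
_ _ : Int
let y : Int
  unify Int ~ Int
  unify Int ~ Int
\v._ : f -> Int
\x._ : a -> f -> Int

Answer: a -> b -> Int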